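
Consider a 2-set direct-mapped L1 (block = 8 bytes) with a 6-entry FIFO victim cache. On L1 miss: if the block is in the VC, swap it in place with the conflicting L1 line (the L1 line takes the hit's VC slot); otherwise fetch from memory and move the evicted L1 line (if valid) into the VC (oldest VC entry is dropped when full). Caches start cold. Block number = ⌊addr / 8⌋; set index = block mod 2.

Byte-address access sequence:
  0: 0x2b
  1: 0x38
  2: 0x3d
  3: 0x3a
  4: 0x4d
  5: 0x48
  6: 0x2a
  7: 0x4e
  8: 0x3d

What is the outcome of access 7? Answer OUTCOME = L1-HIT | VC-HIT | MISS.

OUTCOME = VC-HIT

#0 0x2b→b5/s1 MISS; vc=[]
#1 0x38→b7/s1 MISS; vc=[5]
#2 0x3d→b7/s1 L1-HIT; vc=[5]
#3 0x3a→b7/s1 L1-HIT; vc=[5]
#4 0x4d→b9/s1 MISS; vc=[5,7]
#5 0x48→b9/s1 L1-HIT; vc=[5,7]
#6 0x2a→b5/s1 VC-HIT; vc=[9,7]
#7 0x4e→b9/s1 VC-HIT; vc=[5,7]
#8 0x3d→b7/s1 VC-HIT; vc=[5,9]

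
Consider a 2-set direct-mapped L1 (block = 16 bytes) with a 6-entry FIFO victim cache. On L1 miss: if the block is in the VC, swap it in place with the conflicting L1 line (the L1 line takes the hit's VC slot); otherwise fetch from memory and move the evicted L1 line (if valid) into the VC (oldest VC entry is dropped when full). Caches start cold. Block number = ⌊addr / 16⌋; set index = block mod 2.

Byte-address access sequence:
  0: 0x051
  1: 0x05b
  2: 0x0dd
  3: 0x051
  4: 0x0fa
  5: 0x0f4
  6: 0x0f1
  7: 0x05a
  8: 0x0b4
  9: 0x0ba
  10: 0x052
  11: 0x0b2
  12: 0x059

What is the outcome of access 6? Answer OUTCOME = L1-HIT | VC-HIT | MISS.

0: 0x51 (blk 5, set 1) → MISS  vc=[]
1: 0x5b (blk 5, set 1) → L1-HIT  vc=[]
2: 0xdd (blk 13, set 1) → MISS  vc=[5]
3: 0x51 (blk 5, set 1) → VC-HIT  vc=[13]
4: 0xfa (blk 15, set 1) → MISS  vc=[13, 5]
5: 0xf4 (blk 15, set 1) → L1-HIT  vc=[13, 5]
6: 0xf1 (blk 15, set 1) → L1-HIT  vc=[13, 5]
7: 0x5a (blk 5, set 1) → VC-HIT  vc=[13, 15]
8: 0xb4 (blk 11, set 1) → MISS  vc=[13, 15, 5]
9: 0xba (blk 11, set 1) → L1-HIT  vc=[13, 15, 5]
10: 0x52 (blk 5, set 1) → VC-HIT  vc=[13, 15, 11]
11: 0xb2 (blk 11, set 1) → VC-HIT  vc=[13, 15, 5]
12: 0x59 (blk 5, set 1) → VC-HIT  vc=[13, 15, 11]

OUTCOME = L1-HIT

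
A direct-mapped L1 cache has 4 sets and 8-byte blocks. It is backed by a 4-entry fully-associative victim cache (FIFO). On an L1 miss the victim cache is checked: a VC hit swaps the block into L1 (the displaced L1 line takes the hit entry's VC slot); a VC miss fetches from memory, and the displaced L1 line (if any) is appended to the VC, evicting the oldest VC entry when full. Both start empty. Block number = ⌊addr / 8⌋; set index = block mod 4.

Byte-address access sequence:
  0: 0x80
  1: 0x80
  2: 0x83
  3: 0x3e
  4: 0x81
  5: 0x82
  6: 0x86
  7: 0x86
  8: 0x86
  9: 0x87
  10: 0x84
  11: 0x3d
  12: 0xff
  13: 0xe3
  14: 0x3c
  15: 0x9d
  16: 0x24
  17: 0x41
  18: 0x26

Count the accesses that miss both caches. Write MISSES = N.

  [0] addr=0x80 blk=16 s=0: MISS | VC []
  [1] addr=0x80 blk=16 s=0: L1-HIT | VC []
  [2] addr=0x83 blk=16 s=0: L1-HIT | VC []
  [3] addr=0x3e blk=7 s=3: MISS | VC []
  [4] addr=0x81 blk=16 s=0: L1-HIT | VC []
  [5] addr=0x82 blk=16 s=0: L1-HIT | VC []
  [6] addr=0x86 blk=16 s=0: L1-HIT | VC []
  [7] addr=0x86 blk=16 s=0: L1-HIT | VC []
  [8] addr=0x86 blk=16 s=0: L1-HIT | VC []
  [9] addr=0x87 blk=16 s=0: L1-HIT | VC []
  [10] addr=0x84 blk=16 s=0: L1-HIT | VC []
  [11] addr=0x3d blk=7 s=3: L1-HIT | VC []
  [12] addr=0xff blk=31 s=3: MISS | VC [7]
  [13] addr=0xe3 blk=28 s=0: MISS | VC [7, 16]
  [14] addr=0x3c blk=7 s=3: VC-HIT | VC [31, 16]
  [15] addr=0x9d blk=19 s=3: MISS | VC [31, 16, 7]
  [16] addr=0x24 blk=4 s=0: MISS | VC [31, 16, 7, 28]
  [17] addr=0x41 blk=8 s=0: MISS | VC [16, 7, 28, 4]
  [18] addr=0x26 blk=4 s=0: VC-HIT | VC [16, 7, 28, 8]

MISSES = 7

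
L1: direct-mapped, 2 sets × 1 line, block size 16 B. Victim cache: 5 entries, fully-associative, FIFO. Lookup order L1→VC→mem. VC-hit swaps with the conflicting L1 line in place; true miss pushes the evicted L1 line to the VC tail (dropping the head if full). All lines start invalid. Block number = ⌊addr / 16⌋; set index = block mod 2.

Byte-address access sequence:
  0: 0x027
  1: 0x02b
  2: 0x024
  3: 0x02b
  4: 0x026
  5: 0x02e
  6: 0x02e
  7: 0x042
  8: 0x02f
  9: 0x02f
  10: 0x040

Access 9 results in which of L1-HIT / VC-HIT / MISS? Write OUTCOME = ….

OUTCOME = L1-HIT

  [0] addr=0x27 blk=2 s=0: MISS | VC []
  [1] addr=0x2b blk=2 s=0: L1-HIT | VC []
  [2] addr=0x24 blk=2 s=0: L1-HIT | VC []
  [3] addr=0x2b blk=2 s=0: L1-HIT | VC []
  [4] addr=0x26 blk=2 s=0: L1-HIT | VC []
  [5] addr=0x2e blk=2 s=0: L1-HIT | VC []
  [6] addr=0x2e blk=2 s=0: L1-HIT | VC []
  [7] addr=0x42 blk=4 s=0: MISS | VC [2]
  [8] addr=0x2f blk=2 s=0: VC-HIT | VC [4]
  [9] addr=0x2f blk=2 s=0: L1-HIT | VC [4]
  [10] addr=0x40 blk=4 s=0: VC-HIT | VC [2]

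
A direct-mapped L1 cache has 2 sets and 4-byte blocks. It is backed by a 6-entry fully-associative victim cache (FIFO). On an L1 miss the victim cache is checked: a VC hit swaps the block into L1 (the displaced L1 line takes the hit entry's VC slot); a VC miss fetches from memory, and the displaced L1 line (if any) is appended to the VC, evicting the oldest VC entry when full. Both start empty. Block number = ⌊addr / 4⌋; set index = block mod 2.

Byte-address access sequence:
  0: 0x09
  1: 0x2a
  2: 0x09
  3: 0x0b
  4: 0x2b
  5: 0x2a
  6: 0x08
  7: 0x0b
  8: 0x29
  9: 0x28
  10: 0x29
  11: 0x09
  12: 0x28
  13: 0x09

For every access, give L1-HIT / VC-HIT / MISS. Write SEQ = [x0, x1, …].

SEQ = [MISS, MISS, VC-HIT, L1-HIT, VC-HIT, L1-HIT, VC-HIT, L1-HIT, VC-HIT, L1-HIT, L1-HIT, VC-HIT, VC-HIT, VC-HIT]

0: 0x9 (blk 2, set 0) → MISS  vc=[]
1: 0x2a (blk 10, set 0) → MISS  vc=[2]
2: 0x9 (blk 2, set 0) → VC-HIT  vc=[10]
3: 0xb (blk 2, set 0) → L1-HIT  vc=[10]
4: 0x2b (blk 10, set 0) → VC-HIT  vc=[2]
5: 0x2a (blk 10, set 0) → L1-HIT  vc=[2]
6: 0x8 (blk 2, set 0) → VC-HIT  vc=[10]
7: 0xb (blk 2, set 0) → L1-HIT  vc=[10]
8: 0x29 (blk 10, set 0) → VC-HIT  vc=[2]
9: 0x28 (blk 10, set 0) → L1-HIT  vc=[2]
10: 0x29 (blk 10, set 0) → L1-HIT  vc=[2]
11: 0x9 (blk 2, set 0) → VC-HIT  vc=[10]
12: 0x28 (blk 10, set 0) → VC-HIT  vc=[2]
13: 0x9 (blk 2, set 0) → VC-HIT  vc=[10]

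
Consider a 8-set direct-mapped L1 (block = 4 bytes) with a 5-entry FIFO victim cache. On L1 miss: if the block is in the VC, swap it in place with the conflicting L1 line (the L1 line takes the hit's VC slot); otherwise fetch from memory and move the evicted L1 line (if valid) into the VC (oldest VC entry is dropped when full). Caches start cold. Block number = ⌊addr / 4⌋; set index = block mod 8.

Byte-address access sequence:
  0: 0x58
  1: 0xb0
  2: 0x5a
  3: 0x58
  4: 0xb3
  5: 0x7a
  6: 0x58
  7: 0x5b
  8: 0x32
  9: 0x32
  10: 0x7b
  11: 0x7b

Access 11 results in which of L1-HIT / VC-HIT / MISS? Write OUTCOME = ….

  [0] addr=0x58 blk=22 s=6: MISS | VC []
  [1] addr=0xb0 blk=44 s=4: MISS | VC []
  [2] addr=0x5a blk=22 s=6: L1-HIT | VC []
  [3] addr=0x58 blk=22 s=6: L1-HIT | VC []
  [4] addr=0xb3 blk=44 s=4: L1-HIT | VC []
  [5] addr=0x7a blk=30 s=6: MISS | VC [22]
  [6] addr=0x58 blk=22 s=6: VC-HIT | VC [30]
  [7] addr=0x5b blk=22 s=6: L1-HIT | VC [30]
  [8] addr=0x32 blk=12 s=4: MISS | VC [30, 44]
  [9] addr=0x32 blk=12 s=4: L1-HIT | VC [30, 44]
  [10] addr=0x7b blk=30 s=6: VC-HIT | VC [22, 44]
  [11] addr=0x7b blk=30 s=6: L1-HIT | VC [22, 44]

OUTCOME = L1-HIT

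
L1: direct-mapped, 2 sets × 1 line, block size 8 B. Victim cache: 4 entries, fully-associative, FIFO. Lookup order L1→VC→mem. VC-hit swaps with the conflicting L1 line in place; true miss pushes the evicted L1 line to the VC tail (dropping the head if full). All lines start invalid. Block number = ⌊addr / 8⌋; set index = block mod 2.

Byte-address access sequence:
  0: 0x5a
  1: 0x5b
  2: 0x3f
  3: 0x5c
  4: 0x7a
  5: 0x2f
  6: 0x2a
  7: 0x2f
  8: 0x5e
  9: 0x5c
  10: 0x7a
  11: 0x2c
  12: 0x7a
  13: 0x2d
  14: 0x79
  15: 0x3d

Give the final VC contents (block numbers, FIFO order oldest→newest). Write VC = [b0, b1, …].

VC = [15, 5, 11]

  [0] addr=0x5a blk=11 s=1: MISS | VC []
  [1] addr=0x5b blk=11 s=1: L1-HIT | VC []
  [2] addr=0x3f blk=7 s=1: MISS | VC [11]
  [3] addr=0x5c blk=11 s=1: VC-HIT | VC [7]
  [4] addr=0x7a blk=15 s=1: MISS | VC [7, 11]
  [5] addr=0x2f blk=5 s=1: MISS | VC [7, 11, 15]
  [6] addr=0x2a blk=5 s=1: L1-HIT | VC [7, 11, 15]
  [7] addr=0x2f blk=5 s=1: L1-HIT | VC [7, 11, 15]
  [8] addr=0x5e blk=11 s=1: VC-HIT | VC [7, 5, 15]
  [9] addr=0x5c blk=11 s=1: L1-HIT | VC [7, 5, 15]
  [10] addr=0x7a blk=15 s=1: VC-HIT | VC [7, 5, 11]
  [11] addr=0x2c blk=5 s=1: VC-HIT | VC [7, 15, 11]
  [12] addr=0x7a blk=15 s=1: VC-HIT | VC [7, 5, 11]
  [13] addr=0x2d blk=5 s=1: VC-HIT | VC [7, 15, 11]
  [14] addr=0x79 blk=15 s=1: VC-HIT | VC [7, 5, 11]
  [15] addr=0x3d blk=7 s=1: VC-HIT | VC [15, 5, 11]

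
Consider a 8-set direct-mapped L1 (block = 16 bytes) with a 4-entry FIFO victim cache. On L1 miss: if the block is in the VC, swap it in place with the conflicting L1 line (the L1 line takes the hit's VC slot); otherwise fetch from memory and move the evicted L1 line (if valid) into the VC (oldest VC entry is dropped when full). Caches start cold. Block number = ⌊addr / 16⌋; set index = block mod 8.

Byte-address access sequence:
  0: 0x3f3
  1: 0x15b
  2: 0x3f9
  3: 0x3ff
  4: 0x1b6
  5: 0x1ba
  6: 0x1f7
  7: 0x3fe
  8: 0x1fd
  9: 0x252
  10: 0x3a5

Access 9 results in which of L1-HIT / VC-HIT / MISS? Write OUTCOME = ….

OUTCOME = MISS

0: 0x3f3 (blk 63, set 7) → MISS  vc=[]
1: 0x15b (blk 21, set 5) → MISS  vc=[]
2: 0x3f9 (blk 63, set 7) → L1-HIT  vc=[]
3: 0x3ff (blk 63, set 7) → L1-HIT  vc=[]
4: 0x1b6 (blk 27, set 3) → MISS  vc=[]
5: 0x1ba (blk 27, set 3) → L1-HIT  vc=[]
6: 0x1f7 (blk 31, set 7) → MISS  vc=[63]
7: 0x3fe (blk 63, set 7) → VC-HIT  vc=[31]
8: 0x1fd (blk 31, set 7) → VC-HIT  vc=[63]
9: 0x252 (blk 37, set 5) → MISS  vc=[63, 21]
10: 0x3a5 (blk 58, set 2) → MISS  vc=[63, 21]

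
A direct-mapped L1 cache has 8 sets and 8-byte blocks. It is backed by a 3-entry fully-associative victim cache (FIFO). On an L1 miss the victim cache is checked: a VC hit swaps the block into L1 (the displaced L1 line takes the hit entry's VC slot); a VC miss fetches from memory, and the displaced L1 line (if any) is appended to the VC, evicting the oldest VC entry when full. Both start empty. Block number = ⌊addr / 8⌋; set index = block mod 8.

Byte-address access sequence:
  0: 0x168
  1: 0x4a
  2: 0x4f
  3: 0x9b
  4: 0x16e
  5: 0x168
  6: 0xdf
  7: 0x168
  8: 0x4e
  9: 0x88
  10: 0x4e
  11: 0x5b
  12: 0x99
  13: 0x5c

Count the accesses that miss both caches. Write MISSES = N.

MISSES = 6

  [0] addr=0x168 blk=45 s=5: MISS | VC []
  [1] addr=0x4a blk=9 s=1: MISS | VC []
  [2] addr=0x4f blk=9 s=1: L1-HIT | VC []
  [3] addr=0x9b blk=19 s=3: MISS | VC []
  [4] addr=0x16e blk=45 s=5: L1-HIT | VC []
  [5] addr=0x168 blk=45 s=5: L1-HIT | VC []
  [6] addr=0xdf blk=27 s=3: MISS | VC [19]
  [7] addr=0x168 blk=45 s=5: L1-HIT | VC [19]
  [8] addr=0x4e blk=9 s=1: L1-HIT | VC [19]
  [9] addr=0x88 blk=17 s=1: MISS | VC [19, 9]
  [10] addr=0x4e blk=9 s=1: VC-HIT | VC [19, 17]
  [11] addr=0x5b blk=11 s=3: MISS | VC [19, 17, 27]
  [12] addr=0x99 blk=19 s=3: VC-HIT | VC [11, 17, 27]
  [13] addr=0x5c blk=11 s=3: VC-HIT | VC [19, 17, 27]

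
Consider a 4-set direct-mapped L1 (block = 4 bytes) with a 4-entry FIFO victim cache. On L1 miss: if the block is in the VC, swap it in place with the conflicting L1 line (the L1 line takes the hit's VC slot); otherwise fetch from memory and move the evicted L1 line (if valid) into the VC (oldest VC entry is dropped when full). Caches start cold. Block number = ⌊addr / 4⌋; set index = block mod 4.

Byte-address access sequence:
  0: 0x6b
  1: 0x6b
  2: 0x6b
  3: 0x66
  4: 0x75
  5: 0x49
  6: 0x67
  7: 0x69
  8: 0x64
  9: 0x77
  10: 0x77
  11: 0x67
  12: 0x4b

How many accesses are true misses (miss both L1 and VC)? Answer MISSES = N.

MISSES = 4

0: 0x6b (blk 26, set 2) → MISS  vc=[]
1: 0x6b (blk 26, set 2) → L1-HIT  vc=[]
2: 0x6b (blk 26, set 2) → L1-HIT  vc=[]
3: 0x66 (blk 25, set 1) → MISS  vc=[]
4: 0x75 (blk 29, set 1) → MISS  vc=[25]
5: 0x49 (blk 18, set 2) → MISS  vc=[25, 26]
6: 0x67 (blk 25, set 1) → VC-HIT  vc=[29, 26]
7: 0x69 (blk 26, set 2) → VC-HIT  vc=[29, 18]
8: 0x64 (blk 25, set 1) → L1-HIT  vc=[29, 18]
9: 0x77 (blk 29, set 1) → VC-HIT  vc=[25, 18]
10: 0x77 (blk 29, set 1) → L1-HIT  vc=[25, 18]
11: 0x67 (blk 25, set 1) → VC-HIT  vc=[29, 18]
12: 0x4b (blk 18, set 2) → VC-HIT  vc=[29, 26]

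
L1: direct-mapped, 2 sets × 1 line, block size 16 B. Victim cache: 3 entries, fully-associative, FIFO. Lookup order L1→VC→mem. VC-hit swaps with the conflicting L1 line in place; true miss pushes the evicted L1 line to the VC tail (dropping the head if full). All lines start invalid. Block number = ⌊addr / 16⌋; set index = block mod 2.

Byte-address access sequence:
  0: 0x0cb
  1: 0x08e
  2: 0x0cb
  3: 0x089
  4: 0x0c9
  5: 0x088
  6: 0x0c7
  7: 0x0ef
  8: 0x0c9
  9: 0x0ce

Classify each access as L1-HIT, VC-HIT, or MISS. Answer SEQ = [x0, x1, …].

#0 0xcb→b12/s0 MISS; vc=[]
#1 0x8e→b8/s0 MISS; vc=[12]
#2 0xcb→b12/s0 VC-HIT; vc=[8]
#3 0x89→b8/s0 VC-HIT; vc=[12]
#4 0xc9→b12/s0 VC-HIT; vc=[8]
#5 0x88→b8/s0 VC-HIT; vc=[12]
#6 0xc7→b12/s0 VC-HIT; vc=[8]
#7 0xef→b14/s0 MISS; vc=[8,12]
#8 0xc9→b12/s0 VC-HIT; vc=[8,14]
#9 0xce→b12/s0 L1-HIT; vc=[8,14]

SEQ = [MISS, MISS, VC-HIT, VC-HIT, VC-HIT, VC-HIT, VC-HIT, MISS, VC-HIT, L1-HIT]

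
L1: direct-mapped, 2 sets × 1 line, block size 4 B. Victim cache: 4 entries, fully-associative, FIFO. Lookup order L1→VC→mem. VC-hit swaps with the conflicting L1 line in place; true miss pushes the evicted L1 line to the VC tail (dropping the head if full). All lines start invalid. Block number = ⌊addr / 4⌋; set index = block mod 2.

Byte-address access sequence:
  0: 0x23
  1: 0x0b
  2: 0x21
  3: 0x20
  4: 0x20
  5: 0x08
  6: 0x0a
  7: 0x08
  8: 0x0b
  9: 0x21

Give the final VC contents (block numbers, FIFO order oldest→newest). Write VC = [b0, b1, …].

  [0] addr=0x23 blk=8 s=0: MISS | VC []
  [1] addr=0xb blk=2 s=0: MISS | VC [8]
  [2] addr=0x21 blk=8 s=0: VC-HIT | VC [2]
  [3] addr=0x20 blk=8 s=0: L1-HIT | VC [2]
  [4] addr=0x20 blk=8 s=0: L1-HIT | VC [2]
  [5] addr=0x8 blk=2 s=0: VC-HIT | VC [8]
  [6] addr=0xa blk=2 s=0: L1-HIT | VC [8]
  [7] addr=0x8 blk=2 s=0: L1-HIT | VC [8]
  [8] addr=0xb blk=2 s=0: L1-HIT | VC [8]
  [9] addr=0x21 blk=8 s=0: VC-HIT | VC [2]

VC = [2]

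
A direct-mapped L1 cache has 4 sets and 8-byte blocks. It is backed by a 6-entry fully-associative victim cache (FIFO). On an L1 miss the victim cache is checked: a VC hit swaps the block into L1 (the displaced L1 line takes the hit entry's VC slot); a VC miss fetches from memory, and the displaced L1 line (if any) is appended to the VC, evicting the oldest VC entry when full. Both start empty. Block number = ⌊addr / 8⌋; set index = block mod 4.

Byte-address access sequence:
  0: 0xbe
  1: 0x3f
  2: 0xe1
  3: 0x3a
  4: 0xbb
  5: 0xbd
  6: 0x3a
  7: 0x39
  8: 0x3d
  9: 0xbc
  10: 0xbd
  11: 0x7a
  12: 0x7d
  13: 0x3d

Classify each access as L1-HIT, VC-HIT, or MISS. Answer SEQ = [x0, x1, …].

SEQ = [MISS, MISS, MISS, L1-HIT, VC-HIT, L1-HIT, VC-HIT, L1-HIT, L1-HIT, VC-HIT, L1-HIT, MISS, L1-HIT, VC-HIT]

#0 0xbe→b23/s3 MISS; vc=[]
#1 0x3f→b7/s3 MISS; vc=[23]
#2 0xe1→b28/s0 MISS; vc=[23]
#3 0x3a→b7/s3 L1-HIT; vc=[23]
#4 0xbb→b23/s3 VC-HIT; vc=[7]
#5 0xbd→b23/s3 L1-HIT; vc=[7]
#6 0x3a→b7/s3 VC-HIT; vc=[23]
#7 0x39→b7/s3 L1-HIT; vc=[23]
#8 0x3d→b7/s3 L1-HIT; vc=[23]
#9 0xbc→b23/s3 VC-HIT; vc=[7]
#10 0xbd→b23/s3 L1-HIT; vc=[7]
#11 0x7a→b15/s3 MISS; vc=[7,23]
#12 0x7d→b15/s3 L1-HIT; vc=[7,23]
#13 0x3d→b7/s3 VC-HIT; vc=[15,23]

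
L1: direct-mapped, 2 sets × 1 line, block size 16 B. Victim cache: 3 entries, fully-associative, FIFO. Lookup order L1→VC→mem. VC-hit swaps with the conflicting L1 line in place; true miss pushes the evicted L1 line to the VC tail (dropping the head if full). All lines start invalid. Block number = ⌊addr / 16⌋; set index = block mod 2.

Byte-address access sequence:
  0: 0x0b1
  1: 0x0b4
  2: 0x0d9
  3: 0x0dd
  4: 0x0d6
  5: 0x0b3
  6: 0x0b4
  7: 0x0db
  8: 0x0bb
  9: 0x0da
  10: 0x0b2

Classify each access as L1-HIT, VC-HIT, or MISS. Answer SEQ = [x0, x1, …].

  [0] addr=0xb1 blk=11 s=1: MISS | VC []
  [1] addr=0xb4 blk=11 s=1: L1-HIT | VC []
  [2] addr=0xd9 blk=13 s=1: MISS | VC [11]
  [3] addr=0xdd blk=13 s=1: L1-HIT | VC [11]
  [4] addr=0xd6 blk=13 s=1: L1-HIT | VC [11]
  [5] addr=0xb3 blk=11 s=1: VC-HIT | VC [13]
  [6] addr=0xb4 blk=11 s=1: L1-HIT | VC [13]
  [7] addr=0xdb blk=13 s=1: VC-HIT | VC [11]
  [8] addr=0xbb blk=11 s=1: VC-HIT | VC [13]
  [9] addr=0xda blk=13 s=1: VC-HIT | VC [11]
  [10] addr=0xb2 blk=11 s=1: VC-HIT | VC [13]

SEQ = [MISS, L1-HIT, MISS, L1-HIT, L1-HIT, VC-HIT, L1-HIT, VC-HIT, VC-HIT, VC-HIT, VC-HIT]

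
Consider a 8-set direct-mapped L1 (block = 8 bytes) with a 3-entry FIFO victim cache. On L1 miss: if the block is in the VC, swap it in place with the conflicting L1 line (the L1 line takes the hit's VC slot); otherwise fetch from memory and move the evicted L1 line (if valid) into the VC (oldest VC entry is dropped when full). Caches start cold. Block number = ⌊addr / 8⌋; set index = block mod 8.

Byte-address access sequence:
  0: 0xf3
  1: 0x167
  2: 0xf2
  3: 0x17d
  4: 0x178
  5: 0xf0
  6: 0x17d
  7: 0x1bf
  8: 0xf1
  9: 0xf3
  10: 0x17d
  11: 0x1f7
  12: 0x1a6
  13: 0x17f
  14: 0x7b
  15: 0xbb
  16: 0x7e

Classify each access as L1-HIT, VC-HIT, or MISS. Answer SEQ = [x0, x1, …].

SEQ = [MISS, MISS, L1-HIT, MISS, L1-HIT, L1-HIT, L1-HIT, MISS, L1-HIT, L1-HIT, VC-HIT, MISS, MISS, L1-HIT, MISS, MISS, VC-HIT]

0: 0xf3 (blk 30, set 6) → MISS  vc=[]
1: 0x167 (blk 44, set 4) → MISS  vc=[]
2: 0xf2 (blk 30, set 6) → L1-HIT  vc=[]
3: 0x17d (blk 47, set 7) → MISS  vc=[]
4: 0x178 (blk 47, set 7) → L1-HIT  vc=[]
5: 0xf0 (blk 30, set 6) → L1-HIT  vc=[]
6: 0x17d (blk 47, set 7) → L1-HIT  vc=[]
7: 0x1bf (blk 55, set 7) → MISS  vc=[47]
8: 0xf1 (blk 30, set 6) → L1-HIT  vc=[47]
9: 0xf3 (blk 30, set 6) → L1-HIT  vc=[47]
10: 0x17d (blk 47, set 7) → VC-HIT  vc=[55]
11: 0x1f7 (blk 62, set 6) → MISS  vc=[55, 30]
12: 0x1a6 (blk 52, set 4) → MISS  vc=[55, 30, 44]
13: 0x17f (blk 47, set 7) → L1-HIT  vc=[55, 30, 44]
14: 0x7b (blk 15, set 7) → MISS  vc=[30, 44, 47]
15: 0xbb (blk 23, set 7) → MISS  vc=[44, 47, 15]
16: 0x7e (blk 15, set 7) → VC-HIT  vc=[44, 47, 23]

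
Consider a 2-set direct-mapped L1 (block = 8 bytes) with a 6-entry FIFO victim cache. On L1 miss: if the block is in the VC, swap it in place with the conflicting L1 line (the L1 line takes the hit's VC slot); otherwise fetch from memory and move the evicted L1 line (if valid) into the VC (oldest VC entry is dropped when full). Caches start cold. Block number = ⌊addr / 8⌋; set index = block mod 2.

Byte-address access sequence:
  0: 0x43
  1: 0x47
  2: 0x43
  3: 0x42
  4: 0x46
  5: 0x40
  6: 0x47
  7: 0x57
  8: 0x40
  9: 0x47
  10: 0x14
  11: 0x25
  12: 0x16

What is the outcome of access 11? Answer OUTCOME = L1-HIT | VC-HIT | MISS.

OUTCOME = MISS

#0 0x43→b8/s0 MISS; vc=[]
#1 0x47→b8/s0 L1-HIT; vc=[]
#2 0x43→b8/s0 L1-HIT; vc=[]
#3 0x42→b8/s0 L1-HIT; vc=[]
#4 0x46→b8/s0 L1-HIT; vc=[]
#5 0x40→b8/s0 L1-HIT; vc=[]
#6 0x47→b8/s0 L1-HIT; vc=[]
#7 0x57→b10/s0 MISS; vc=[8]
#8 0x40→b8/s0 VC-HIT; vc=[10]
#9 0x47→b8/s0 L1-HIT; vc=[10]
#10 0x14→b2/s0 MISS; vc=[10,8]
#11 0x25→b4/s0 MISS; vc=[10,8,2]
#12 0x16→b2/s0 VC-HIT; vc=[10,8,4]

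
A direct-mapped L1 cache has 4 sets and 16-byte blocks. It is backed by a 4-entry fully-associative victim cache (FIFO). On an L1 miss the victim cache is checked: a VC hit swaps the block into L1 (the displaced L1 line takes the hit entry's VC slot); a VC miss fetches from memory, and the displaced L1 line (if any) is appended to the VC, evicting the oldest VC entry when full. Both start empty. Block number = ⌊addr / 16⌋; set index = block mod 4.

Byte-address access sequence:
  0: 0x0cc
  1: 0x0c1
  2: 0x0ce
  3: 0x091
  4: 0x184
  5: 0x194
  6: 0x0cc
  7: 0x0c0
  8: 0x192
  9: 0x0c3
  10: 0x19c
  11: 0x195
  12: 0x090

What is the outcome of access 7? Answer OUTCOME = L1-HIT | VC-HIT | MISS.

  [0] addr=0xcc blk=12 s=0: MISS | VC []
  [1] addr=0xc1 blk=12 s=0: L1-HIT | VC []
  [2] addr=0xce blk=12 s=0: L1-HIT | VC []
  [3] addr=0x91 blk=9 s=1: MISS | VC []
  [4] addr=0x184 blk=24 s=0: MISS | VC [12]
  [5] addr=0x194 blk=25 s=1: MISS | VC [12, 9]
  [6] addr=0xcc blk=12 s=0: VC-HIT | VC [24, 9]
  [7] addr=0xc0 blk=12 s=0: L1-HIT | VC [24, 9]
  [8] addr=0x192 blk=25 s=1: L1-HIT | VC [24, 9]
  [9] addr=0xc3 blk=12 s=0: L1-HIT | VC [24, 9]
  [10] addr=0x19c blk=25 s=1: L1-HIT | VC [24, 9]
  [11] addr=0x195 blk=25 s=1: L1-HIT | VC [24, 9]
  [12] addr=0x90 blk=9 s=1: VC-HIT | VC [24, 25]

OUTCOME = L1-HIT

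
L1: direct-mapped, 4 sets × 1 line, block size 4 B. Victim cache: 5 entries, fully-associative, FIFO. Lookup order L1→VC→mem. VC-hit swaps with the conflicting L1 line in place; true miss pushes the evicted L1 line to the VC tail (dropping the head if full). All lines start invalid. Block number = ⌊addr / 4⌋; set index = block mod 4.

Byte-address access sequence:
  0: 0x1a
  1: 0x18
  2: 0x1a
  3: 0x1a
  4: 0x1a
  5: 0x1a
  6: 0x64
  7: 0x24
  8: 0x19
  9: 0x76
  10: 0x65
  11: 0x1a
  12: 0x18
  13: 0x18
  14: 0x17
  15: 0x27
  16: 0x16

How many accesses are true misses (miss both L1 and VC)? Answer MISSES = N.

  [0] addr=0x1a blk=6 s=2: MISS | VC []
  [1] addr=0x18 blk=6 s=2: L1-HIT | VC []
  [2] addr=0x1a blk=6 s=2: L1-HIT | VC []
  [3] addr=0x1a blk=6 s=2: L1-HIT | VC []
  [4] addr=0x1a blk=6 s=2: L1-HIT | VC []
  [5] addr=0x1a blk=6 s=2: L1-HIT | VC []
  [6] addr=0x64 blk=25 s=1: MISS | VC []
  [7] addr=0x24 blk=9 s=1: MISS | VC [25]
  [8] addr=0x19 blk=6 s=2: L1-HIT | VC [25]
  [9] addr=0x76 blk=29 s=1: MISS | VC [25, 9]
  [10] addr=0x65 blk=25 s=1: VC-HIT | VC [29, 9]
  [11] addr=0x1a blk=6 s=2: L1-HIT | VC [29, 9]
  [12] addr=0x18 blk=6 s=2: L1-HIT | VC [29, 9]
  [13] addr=0x18 blk=6 s=2: L1-HIT | VC [29, 9]
  [14] addr=0x17 blk=5 s=1: MISS | VC [29, 9, 25]
  [15] addr=0x27 blk=9 s=1: VC-HIT | VC [29, 5, 25]
  [16] addr=0x16 blk=5 s=1: VC-HIT | VC [29, 9, 25]

MISSES = 5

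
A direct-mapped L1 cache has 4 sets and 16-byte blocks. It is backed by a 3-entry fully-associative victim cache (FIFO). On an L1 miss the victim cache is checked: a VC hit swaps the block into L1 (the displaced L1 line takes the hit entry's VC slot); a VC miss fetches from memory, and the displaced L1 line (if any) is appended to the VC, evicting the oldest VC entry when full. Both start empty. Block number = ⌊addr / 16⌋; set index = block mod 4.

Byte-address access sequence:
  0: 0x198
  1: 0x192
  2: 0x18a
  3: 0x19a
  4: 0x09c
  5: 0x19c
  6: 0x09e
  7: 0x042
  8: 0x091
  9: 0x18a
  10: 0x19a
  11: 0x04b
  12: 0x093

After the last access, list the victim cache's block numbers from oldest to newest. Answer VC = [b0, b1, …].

  [0] addr=0x198 blk=25 s=1: MISS | VC []
  [1] addr=0x192 blk=25 s=1: L1-HIT | VC []
  [2] addr=0x18a blk=24 s=0: MISS | VC []
  [3] addr=0x19a blk=25 s=1: L1-HIT | VC []
  [4] addr=0x9c blk=9 s=1: MISS | VC [25]
  [5] addr=0x19c blk=25 s=1: VC-HIT | VC [9]
  [6] addr=0x9e blk=9 s=1: VC-HIT | VC [25]
  [7] addr=0x42 blk=4 s=0: MISS | VC [25, 24]
  [8] addr=0x91 blk=9 s=1: L1-HIT | VC [25, 24]
  [9] addr=0x18a blk=24 s=0: VC-HIT | VC [25, 4]
  [10] addr=0x19a blk=25 s=1: VC-HIT | VC [9, 4]
  [11] addr=0x4b blk=4 s=0: VC-HIT | VC [9, 24]
  [12] addr=0x93 blk=9 s=1: VC-HIT | VC [25, 24]

VC = [25, 24]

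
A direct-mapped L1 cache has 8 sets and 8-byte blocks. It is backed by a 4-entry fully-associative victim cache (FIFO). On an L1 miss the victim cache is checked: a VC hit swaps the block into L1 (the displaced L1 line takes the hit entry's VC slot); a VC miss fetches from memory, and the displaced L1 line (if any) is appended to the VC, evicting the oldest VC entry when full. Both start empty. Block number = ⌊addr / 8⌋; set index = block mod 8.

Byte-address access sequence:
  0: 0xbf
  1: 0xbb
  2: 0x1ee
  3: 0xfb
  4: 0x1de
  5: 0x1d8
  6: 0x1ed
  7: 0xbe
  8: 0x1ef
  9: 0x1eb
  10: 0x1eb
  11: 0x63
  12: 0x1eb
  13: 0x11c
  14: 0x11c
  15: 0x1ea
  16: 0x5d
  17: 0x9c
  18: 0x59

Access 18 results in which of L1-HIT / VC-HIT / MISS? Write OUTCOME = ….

OUTCOME = VC-HIT

#0 0xbf→b23/s7 MISS; vc=[]
#1 0xbb→b23/s7 L1-HIT; vc=[]
#2 0x1ee→b61/s5 MISS; vc=[]
#3 0xfb→b31/s7 MISS; vc=[23]
#4 0x1de→b59/s3 MISS; vc=[23]
#5 0x1d8→b59/s3 L1-HIT; vc=[23]
#6 0x1ed→b61/s5 L1-HIT; vc=[23]
#7 0xbe→b23/s7 VC-HIT; vc=[31]
#8 0x1ef→b61/s5 L1-HIT; vc=[31]
#9 0x1eb→b61/s5 L1-HIT; vc=[31]
#10 0x1eb→b61/s5 L1-HIT; vc=[31]
#11 0x63→b12/s4 MISS; vc=[31]
#12 0x1eb→b61/s5 L1-HIT; vc=[31]
#13 0x11c→b35/s3 MISS; vc=[31,59]
#14 0x11c→b35/s3 L1-HIT; vc=[31,59]
#15 0x1ea→b61/s5 L1-HIT; vc=[31,59]
#16 0x5d→b11/s3 MISS; vc=[31,59,35]
#17 0x9c→b19/s3 MISS; vc=[31,59,35,11]
#18 0x59→b11/s3 VC-HIT; vc=[31,59,35,19]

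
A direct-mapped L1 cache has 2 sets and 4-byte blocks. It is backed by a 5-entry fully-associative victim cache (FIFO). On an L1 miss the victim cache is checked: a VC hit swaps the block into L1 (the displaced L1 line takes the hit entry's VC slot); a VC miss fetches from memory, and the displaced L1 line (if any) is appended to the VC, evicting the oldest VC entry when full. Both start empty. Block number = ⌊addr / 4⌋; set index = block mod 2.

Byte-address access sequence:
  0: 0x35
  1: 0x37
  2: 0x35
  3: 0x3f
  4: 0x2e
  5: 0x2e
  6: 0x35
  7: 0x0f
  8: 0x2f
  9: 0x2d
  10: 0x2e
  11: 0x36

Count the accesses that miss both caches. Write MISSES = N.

MISSES = 4

0: 0x35 (blk 13, set 1) → MISS  vc=[]
1: 0x37 (blk 13, set 1) → L1-HIT  vc=[]
2: 0x35 (blk 13, set 1) → L1-HIT  vc=[]
3: 0x3f (blk 15, set 1) → MISS  vc=[13]
4: 0x2e (blk 11, set 1) → MISS  vc=[13, 15]
5: 0x2e (blk 11, set 1) → L1-HIT  vc=[13, 15]
6: 0x35 (blk 13, set 1) → VC-HIT  vc=[11, 15]
7: 0xf (blk 3, set 1) → MISS  vc=[11, 15, 13]
8: 0x2f (blk 11, set 1) → VC-HIT  vc=[3, 15, 13]
9: 0x2d (blk 11, set 1) → L1-HIT  vc=[3, 15, 13]
10: 0x2e (blk 11, set 1) → L1-HIT  vc=[3, 15, 13]
11: 0x36 (blk 13, set 1) → VC-HIT  vc=[3, 15, 11]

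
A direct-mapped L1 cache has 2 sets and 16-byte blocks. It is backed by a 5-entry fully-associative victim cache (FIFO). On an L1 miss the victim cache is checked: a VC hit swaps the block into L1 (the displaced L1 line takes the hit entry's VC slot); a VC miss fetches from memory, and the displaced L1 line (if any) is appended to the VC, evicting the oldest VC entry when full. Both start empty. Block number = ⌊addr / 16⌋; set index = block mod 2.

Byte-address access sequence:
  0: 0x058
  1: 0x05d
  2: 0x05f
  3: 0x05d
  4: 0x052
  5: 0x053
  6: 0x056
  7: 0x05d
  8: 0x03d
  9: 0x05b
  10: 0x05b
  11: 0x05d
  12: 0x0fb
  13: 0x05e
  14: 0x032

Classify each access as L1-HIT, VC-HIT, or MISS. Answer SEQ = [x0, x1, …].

SEQ = [MISS, L1-HIT, L1-HIT, L1-HIT, L1-HIT, L1-HIT, L1-HIT, L1-HIT, MISS, VC-HIT, L1-HIT, L1-HIT, MISS, VC-HIT, VC-HIT]

0: 0x58 (blk 5, set 1) → MISS  vc=[]
1: 0x5d (blk 5, set 1) → L1-HIT  vc=[]
2: 0x5f (blk 5, set 1) → L1-HIT  vc=[]
3: 0x5d (blk 5, set 1) → L1-HIT  vc=[]
4: 0x52 (blk 5, set 1) → L1-HIT  vc=[]
5: 0x53 (blk 5, set 1) → L1-HIT  vc=[]
6: 0x56 (blk 5, set 1) → L1-HIT  vc=[]
7: 0x5d (blk 5, set 1) → L1-HIT  vc=[]
8: 0x3d (blk 3, set 1) → MISS  vc=[5]
9: 0x5b (blk 5, set 1) → VC-HIT  vc=[3]
10: 0x5b (blk 5, set 1) → L1-HIT  vc=[3]
11: 0x5d (blk 5, set 1) → L1-HIT  vc=[3]
12: 0xfb (blk 15, set 1) → MISS  vc=[3, 5]
13: 0x5e (blk 5, set 1) → VC-HIT  vc=[3, 15]
14: 0x32 (blk 3, set 1) → VC-HIT  vc=[5, 15]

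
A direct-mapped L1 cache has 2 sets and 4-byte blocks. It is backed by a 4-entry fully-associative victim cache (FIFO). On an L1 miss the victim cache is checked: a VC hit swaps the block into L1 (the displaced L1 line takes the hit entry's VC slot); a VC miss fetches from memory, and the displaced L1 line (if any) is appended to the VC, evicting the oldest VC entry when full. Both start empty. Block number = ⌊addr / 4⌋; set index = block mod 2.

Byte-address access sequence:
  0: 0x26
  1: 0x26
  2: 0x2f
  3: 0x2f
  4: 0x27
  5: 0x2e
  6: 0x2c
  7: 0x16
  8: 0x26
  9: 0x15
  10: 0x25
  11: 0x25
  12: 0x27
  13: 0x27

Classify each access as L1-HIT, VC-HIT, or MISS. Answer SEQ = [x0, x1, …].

SEQ = [MISS, L1-HIT, MISS, L1-HIT, VC-HIT, VC-HIT, L1-HIT, MISS, VC-HIT, VC-HIT, VC-HIT, L1-HIT, L1-HIT, L1-HIT]

0: 0x26 (blk 9, set 1) → MISS  vc=[]
1: 0x26 (blk 9, set 1) → L1-HIT  vc=[]
2: 0x2f (blk 11, set 1) → MISS  vc=[9]
3: 0x2f (blk 11, set 1) → L1-HIT  vc=[9]
4: 0x27 (blk 9, set 1) → VC-HIT  vc=[11]
5: 0x2e (blk 11, set 1) → VC-HIT  vc=[9]
6: 0x2c (blk 11, set 1) → L1-HIT  vc=[9]
7: 0x16 (blk 5, set 1) → MISS  vc=[9, 11]
8: 0x26 (blk 9, set 1) → VC-HIT  vc=[5, 11]
9: 0x15 (blk 5, set 1) → VC-HIT  vc=[9, 11]
10: 0x25 (blk 9, set 1) → VC-HIT  vc=[5, 11]
11: 0x25 (blk 9, set 1) → L1-HIT  vc=[5, 11]
12: 0x27 (blk 9, set 1) → L1-HIT  vc=[5, 11]
13: 0x27 (blk 9, set 1) → L1-HIT  vc=[5, 11]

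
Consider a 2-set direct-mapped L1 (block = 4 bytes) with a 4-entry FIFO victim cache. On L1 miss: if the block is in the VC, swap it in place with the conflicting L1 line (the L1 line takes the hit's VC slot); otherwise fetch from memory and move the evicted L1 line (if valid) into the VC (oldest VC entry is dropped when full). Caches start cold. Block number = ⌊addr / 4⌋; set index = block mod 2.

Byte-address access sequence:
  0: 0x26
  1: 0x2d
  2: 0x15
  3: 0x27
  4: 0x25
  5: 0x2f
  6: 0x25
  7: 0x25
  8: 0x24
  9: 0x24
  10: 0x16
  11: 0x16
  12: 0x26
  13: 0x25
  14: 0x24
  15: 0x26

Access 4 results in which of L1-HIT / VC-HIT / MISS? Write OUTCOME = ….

OUTCOME = L1-HIT

#0 0x26→b9/s1 MISS; vc=[]
#1 0x2d→b11/s1 MISS; vc=[9]
#2 0x15→b5/s1 MISS; vc=[9,11]
#3 0x27→b9/s1 VC-HIT; vc=[5,11]
#4 0x25→b9/s1 L1-HIT; vc=[5,11]
#5 0x2f→b11/s1 VC-HIT; vc=[5,9]
#6 0x25→b9/s1 VC-HIT; vc=[5,11]
#7 0x25→b9/s1 L1-HIT; vc=[5,11]
#8 0x24→b9/s1 L1-HIT; vc=[5,11]
#9 0x24→b9/s1 L1-HIT; vc=[5,11]
#10 0x16→b5/s1 VC-HIT; vc=[9,11]
#11 0x16→b5/s1 L1-HIT; vc=[9,11]
#12 0x26→b9/s1 VC-HIT; vc=[5,11]
#13 0x25→b9/s1 L1-HIT; vc=[5,11]
#14 0x24→b9/s1 L1-HIT; vc=[5,11]
#15 0x26→b9/s1 L1-HIT; vc=[5,11]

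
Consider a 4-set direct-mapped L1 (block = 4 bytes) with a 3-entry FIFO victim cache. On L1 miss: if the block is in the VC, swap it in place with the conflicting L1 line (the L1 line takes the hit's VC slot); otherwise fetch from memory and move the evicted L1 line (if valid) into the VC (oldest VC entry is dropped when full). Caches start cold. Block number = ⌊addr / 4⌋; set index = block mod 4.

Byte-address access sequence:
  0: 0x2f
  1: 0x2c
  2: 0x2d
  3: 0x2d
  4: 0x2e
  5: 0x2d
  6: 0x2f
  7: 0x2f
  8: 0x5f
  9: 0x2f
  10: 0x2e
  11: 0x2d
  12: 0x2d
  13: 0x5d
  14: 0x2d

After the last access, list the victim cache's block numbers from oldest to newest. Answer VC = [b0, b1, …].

0: 0x2f (blk 11, set 3) → MISS  vc=[]
1: 0x2c (blk 11, set 3) → L1-HIT  vc=[]
2: 0x2d (blk 11, set 3) → L1-HIT  vc=[]
3: 0x2d (blk 11, set 3) → L1-HIT  vc=[]
4: 0x2e (blk 11, set 3) → L1-HIT  vc=[]
5: 0x2d (blk 11, set 3) → L1-HIT  vc=[]
6: 0x2f (blk 11, set 3) → L1-HIT  vc=[]
7: 0x2f (blk 11, set 3) → L1-HIT  vc=[]
8: 0x5f (blk 23, set 3) → MISS  vc=[11]
9: 0x2f (blk 11, set 3) → VC-HIT  vc=[23]
10: 0x2e (blk 11, set 3) → L1-HIT  vc=[23]
11: 0x2d (blk 11, set 3) → L1-HIT  vc=[23]
12: 0x2d (blk 11, set 3) → L1-HIT  vc=[23]
13: 0x5d (blk 23, set 3) → VC-HIT  vc=[11]
14: 0x2d (blk 11, set 3) → VC-HIT  vc=[23]

VC = [23]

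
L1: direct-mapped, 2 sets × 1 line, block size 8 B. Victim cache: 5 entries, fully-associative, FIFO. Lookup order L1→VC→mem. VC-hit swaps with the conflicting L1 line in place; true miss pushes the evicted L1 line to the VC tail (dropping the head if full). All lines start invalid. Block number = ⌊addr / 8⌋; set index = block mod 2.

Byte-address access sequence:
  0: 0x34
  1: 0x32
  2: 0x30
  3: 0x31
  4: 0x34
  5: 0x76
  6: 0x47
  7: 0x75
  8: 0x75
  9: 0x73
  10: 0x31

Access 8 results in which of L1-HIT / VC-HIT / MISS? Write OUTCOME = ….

  [0] addr=0x34 blk=6 s=0: MISS | VC []
  [1] addr=0x32 blk=6 s=0: L1-HIT | VC []
  [2] addr=0x30 blk=6 s=0: L1-HIT | VC []
  [3] addr=0x31 blk=6 s=0: L1-HIT | VC []
  [4] addr=0x34 blk=6 s=0: L1-HIT | VC []
  [5] addr=0x76 blk=14 s=0: MISS | VC [6]
  [6] addr=0x47 blk=8 s=0: MISS | VC [6, 14]
  [7] addr=0x75 blk=14 s=0: VC-HIT | VC [6, 8]
  [8] addr=0x75 blk=14 s=0: L1-HIT | VC [6, 8]
  [9] addr=0x73 blk=14 s=0: L1-HIT | VC [6, 8]
  [10] addr=0x31 blk=6 s=0: VC-HIT | VC [14, 8]

OUTCOME = L1-HIT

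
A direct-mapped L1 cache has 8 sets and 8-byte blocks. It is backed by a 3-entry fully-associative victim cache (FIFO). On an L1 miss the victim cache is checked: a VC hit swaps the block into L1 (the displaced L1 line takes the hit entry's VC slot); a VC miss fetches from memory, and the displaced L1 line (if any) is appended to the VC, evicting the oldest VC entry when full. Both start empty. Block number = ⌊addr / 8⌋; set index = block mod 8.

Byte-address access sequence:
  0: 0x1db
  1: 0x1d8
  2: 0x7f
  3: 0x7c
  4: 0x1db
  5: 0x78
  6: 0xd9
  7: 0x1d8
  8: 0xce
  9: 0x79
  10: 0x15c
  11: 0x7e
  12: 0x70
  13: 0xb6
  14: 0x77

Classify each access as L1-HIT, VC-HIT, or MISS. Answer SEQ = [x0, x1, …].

SEQ = [MISS, L1-HIT, MISS, L1-HIT, L1-HIT, L1-HIT, MISS, VC-HIT, MISS, L1-HIT, MISS, L1-HIT, MISS, MISS, VC-HIT]

  [0] addr=0x1db blk=59 s=3: MISS | VC []
  [1] addr=0x1d8 blk=59 s=3: L1-HIT | VC []
  [2] addr=0x7f blk=15 s=7: MISS | VC []
  [3] addr=0x7c blk=15 s=7: L1-HIT | VC []
  [4] addr=0x1db blk=59 s=3: L1-HIT | VC []
  [5] addr=0x78 blk=15 s=7: L1-HIT | VC []
  [6] addr=0xd9 blk=27 s=3: MISS | VC [59]
  [7] addr=0x1d8 blk=59 s=3: VC-HIT | VC [27]
  [8] addr=0xce blk=25 s=1: MISS | VC [27]
  [9] addr=0x79 blk=15 s=7: L1-HIT | VC [27]
  [10] addr=0x15c blk=43 s=3: MISS | VC [27, 59]
  [11] addr=0x7e blk=15 s=7: L1-HIT | VC [27, 59]
  [12] addr=0x70 blk=14 s=6: MISS | VC [27, 59]
  [13] addr=0xb6 blk=22 s=6: MISS | VC [27, 59, 14]
  [14] addr=0x77 blk=14 s=6: VC-HIT | VC [27, 59, 22]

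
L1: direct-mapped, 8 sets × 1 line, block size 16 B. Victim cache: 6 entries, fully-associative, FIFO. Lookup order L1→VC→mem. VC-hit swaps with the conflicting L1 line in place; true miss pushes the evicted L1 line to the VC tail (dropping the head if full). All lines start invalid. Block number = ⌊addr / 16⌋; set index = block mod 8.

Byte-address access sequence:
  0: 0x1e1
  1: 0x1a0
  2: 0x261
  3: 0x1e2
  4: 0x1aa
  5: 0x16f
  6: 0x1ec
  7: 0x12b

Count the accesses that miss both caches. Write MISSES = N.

MISSES = 5

#0 0x1e1→b30/s6 MISS; vc=[]
#1 0x1a0→b26/s2 MISS; vc=[]
#2 0x261→b38/s6 MISS; vc=[30]
#3 0x1e2→b30/s6 VC-HIT; vc=[38]
#4 0x1aa→b26/s2 L1-HIT; vc=[38]
#5 0x16f→b22/s6 MISS; vc=[38,30]
#6 0x1ec→b30/s6 VC-HIT; vc=[38,22]
#7 0x12b→b18/s2 MISS; vc=[38,22,26]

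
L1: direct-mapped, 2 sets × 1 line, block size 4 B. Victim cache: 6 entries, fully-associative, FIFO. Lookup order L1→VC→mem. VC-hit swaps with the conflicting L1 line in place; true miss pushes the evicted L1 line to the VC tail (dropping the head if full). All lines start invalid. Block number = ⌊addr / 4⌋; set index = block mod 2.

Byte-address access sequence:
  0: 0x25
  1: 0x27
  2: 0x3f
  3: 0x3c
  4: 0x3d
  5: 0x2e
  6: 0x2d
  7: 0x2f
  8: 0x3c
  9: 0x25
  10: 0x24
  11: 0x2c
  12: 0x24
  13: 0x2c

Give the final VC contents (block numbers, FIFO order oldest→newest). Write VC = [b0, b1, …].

0: 0x25 (blk 9, set 1) → MISS  vc=[]
1: 0x27 (blk 9, set 1) → L1-HIT  vc=[]
2: 0x3f (blk 15, set 1) → MISS  vc=[9]
3: 0x3c (blk 15, set 1) → L1-HIT  vc=[9]
4: 0x3d (blk 15, set 1) → L1-HIT  vc=[9]
5: 0x2e (blk 11, set 1) → MISS  vc=[9, 15]
6: 0x2d (blk 11, set 1) → L1-HIT  vc=[9, 15]
7: 0x2f (blk 11, set 1) → L1-HIT  vc=[9, 15]
8: 0x3c (blk 15, set 1) → VC-HIT  vc=[9, 11]
9: 0x25 (blk 9, set 1) → VC-HIT  vc=[15, 11]
10: 0x24 (blk 9, set 1) → L1-HIT  vc=[15, 11]
11: 0x2c (blk 11, set 1) → VC-HIT  vc=[15, 9]
12: 0x24 (blk 9, set 1) → VC-HIT  vc=[15, 11]
13: 0x2c (blk 11, set 1) → VC-HIT  vc=[15, 9]

VC = [15, 9]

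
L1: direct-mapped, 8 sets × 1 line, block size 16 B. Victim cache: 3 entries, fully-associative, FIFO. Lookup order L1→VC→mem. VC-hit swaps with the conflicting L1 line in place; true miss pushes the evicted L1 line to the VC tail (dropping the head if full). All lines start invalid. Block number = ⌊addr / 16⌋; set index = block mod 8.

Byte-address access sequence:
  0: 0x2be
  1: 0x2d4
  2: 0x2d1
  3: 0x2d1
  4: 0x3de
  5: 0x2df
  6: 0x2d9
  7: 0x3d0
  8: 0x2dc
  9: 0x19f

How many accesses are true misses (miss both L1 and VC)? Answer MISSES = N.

#0 0x2be→b43/s3 MISS; vc=[]
#1 0x2d4→b45/s5 MISS; vc=[]
#2 0x2d1→b45/s5 L1-HIT; vc=[]
#3 0x2d1→b45/s5 L1-HIT; vc=[]
#4 0x3de→b61/s5 MISS; vc=[45]
#5 0x2df→b45/s5 VC-HIT; vc=[61]
#6 0x2d9→b45/s5 L1-HIT; vc=[61]
#7 0x3d0→b61/s5 VC-HIT; vc=[45]
#8 0x2dc→b45/s5 VC-HIT; vc=[61]
#9 0x19f→b25/s1 MISS; vc=[61]

MISSES = 4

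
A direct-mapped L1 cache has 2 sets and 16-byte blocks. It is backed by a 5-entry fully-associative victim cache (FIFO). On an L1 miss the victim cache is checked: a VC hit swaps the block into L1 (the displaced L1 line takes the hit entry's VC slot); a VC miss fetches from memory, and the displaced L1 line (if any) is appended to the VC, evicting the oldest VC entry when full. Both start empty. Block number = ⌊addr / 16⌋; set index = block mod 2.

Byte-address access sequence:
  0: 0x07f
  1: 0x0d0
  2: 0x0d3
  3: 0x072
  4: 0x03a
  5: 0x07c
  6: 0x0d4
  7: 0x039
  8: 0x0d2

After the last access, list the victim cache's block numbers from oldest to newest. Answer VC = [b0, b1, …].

VC = [7, 3]

0: 0x7f (blk 7, set 1) → MISS  vc=[]
1: 0xd0 (blk 13, set 1) → MISS  vc=[7]
2: 0xd3 (blk 13, set 1) → L1-HIT  vc=[7]
3: 0x72 (blk 7, set 1) → VC-HIT  vc=[13]
4: 0x3a (blk 3, set 1) → MISS  vc=[13, 7]
5: 0x7c (blk 7, set 1) → VC-HIT  vc=[13, 3]
6: 0xd4 (blk 13, set 1) → VC-HIT  vc=[7, 3]
7: 0x39 (blk 3, set 1) → VC-HIT  vc=[7, 13]
8: 0xd2 (blk 13, set 1) → VC-HIT  vc=[7, 3]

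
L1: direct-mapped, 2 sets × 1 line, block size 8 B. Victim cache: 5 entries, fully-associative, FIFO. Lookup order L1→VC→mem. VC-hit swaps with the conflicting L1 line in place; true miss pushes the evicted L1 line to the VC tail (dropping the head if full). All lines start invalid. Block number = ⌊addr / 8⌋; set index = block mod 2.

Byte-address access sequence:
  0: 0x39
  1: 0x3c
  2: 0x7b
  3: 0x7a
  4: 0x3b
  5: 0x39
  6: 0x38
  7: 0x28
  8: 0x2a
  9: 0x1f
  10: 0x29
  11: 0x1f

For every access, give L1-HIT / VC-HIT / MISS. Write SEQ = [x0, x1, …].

SEQ = [MISS, L1-HIT, MISS, L1-HIT, VC-HIT, L1-HIT, L1-HIT, MISS, L1-HIT, MISS, VC-HIT, VC-HIT]

  [0] addr=0x39 blk=7 s=1: MISS | VC []
  [1] addr=0x3c blk=7 s=1: L1-HIT | VC []
  [2] addr=0x7b blk=15 s=1: MISS | VC [7]
  [3] addr=0x7a blk=15 s=1: L1-HIT | VC [7]
  [4] addr=0x3b blk=7 s=1: VC-HIT | VC [15]
  [5] addr=0x39 blk=7 s=1: L1-HIT | VC [15]
  [6] addr=0x38 blk=7 s=1: L1-HIT | VC [15]
  [7] addr=0x28 blk=5 s=1: MISS | VC [15, 7]
  [8] addr=0x2a blk=5 s=1: L1-HIT | VC [15, 7]
  [9] addr=0x1f blk=3 s=1: MISS | VC [15, 7, 5]
  [10] addr=0x29 blk=5 s=1: VC-HIT | VC [15, 7, 3]
  [11] addr=0x1f blk=3 s=1: VC-HIT | VC [15, 7, 5]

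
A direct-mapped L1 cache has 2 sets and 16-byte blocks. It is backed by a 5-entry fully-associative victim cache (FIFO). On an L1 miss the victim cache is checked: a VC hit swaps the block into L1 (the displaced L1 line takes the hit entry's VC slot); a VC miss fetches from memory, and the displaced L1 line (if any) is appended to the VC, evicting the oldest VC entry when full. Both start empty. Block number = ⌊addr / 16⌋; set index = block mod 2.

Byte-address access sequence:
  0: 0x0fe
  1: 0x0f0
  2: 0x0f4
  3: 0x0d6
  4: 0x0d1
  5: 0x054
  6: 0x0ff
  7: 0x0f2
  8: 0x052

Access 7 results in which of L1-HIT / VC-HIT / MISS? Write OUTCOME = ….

0: 0xfe (blk 15, set 1) → MISS  vc=[]
1: 0xf0 (blk 15, set 1) → L1-HIT  vc=[]
2: 0xf4 (blk 15, set 1) → L1-HIT  vc=[]
3: 0xd6 (blk 13, set 1) → MISS  vc=[15]
4: 0xd1 (blk 13, set 1) → L1-HIT  vc=[15]
5: 0x54 (blk 5, set 1) → MISS  vc=[15, 13]
6: 0xff (blk 15, set 1) → VC-HIT  vc=[5, 13]
7: 0xf2 (blk 15, set 1) → L1-HIT  vc=[5, 13]
8: 0x52 (blk 5, set 1) → VC-HIT  vc=[15, 13]

OUTCOME = L1-HIT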